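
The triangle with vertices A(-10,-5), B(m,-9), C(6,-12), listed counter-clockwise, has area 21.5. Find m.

Write out the shoelace sum; only the two edges meeting at B involve m:
2·Area = [((-10)·(-9) − m·(-5)) + (m·(-12) − 6·(-9))] + -150
       = -7·m + -6 = 43
⇒ m = -7.

-7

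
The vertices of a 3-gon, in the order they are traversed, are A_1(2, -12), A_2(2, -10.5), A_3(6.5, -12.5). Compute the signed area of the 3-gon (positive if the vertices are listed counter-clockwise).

-3.375

Apply the surveyor's formula: 2A = Σ (x_i·y_{i+1} − x_{i+1}·y_i), indices taken mod 3.
Σ = (3) + (43.25) + (-53) = -6.75
Signed area = Σ/2 = -3.375 (negative ⇒ clockwise traversal).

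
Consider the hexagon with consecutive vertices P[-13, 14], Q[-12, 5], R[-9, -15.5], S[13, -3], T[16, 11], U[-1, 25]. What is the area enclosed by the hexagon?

737.75

Apply Gauss's area formula: 2A = Σ (x_i·y_{i+1} − x_{i+1}·y_i), indices taken mod 6.
P→Q: (-13)(5) − (-12)(14) = 103
Q→R: (-12)(-15.5) − (-9)(5) = 231
R→S: (-9)(-3) − (13)(-15.5) = 228.5
S→T: (13)(11) − (16)(-3) = 191
T→U: (16)(25) − (-1)(11) = 411
U→P: (-1)(14) − (-13)(25) = 311
Σ = 1475.5
Area = |Σ|/2 = 737.75.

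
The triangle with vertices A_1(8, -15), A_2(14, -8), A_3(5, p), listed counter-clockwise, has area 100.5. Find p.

The doubled signed area Σ (x_i y_{i+1} − x_{i+1} y_i) is linear in p.
With p=0 it equals 111; the coefficient of p is 6 (from the two edges through A_3).
So 6·p + 111 = 2·100.5 = 201 ⇒ p = 15.

15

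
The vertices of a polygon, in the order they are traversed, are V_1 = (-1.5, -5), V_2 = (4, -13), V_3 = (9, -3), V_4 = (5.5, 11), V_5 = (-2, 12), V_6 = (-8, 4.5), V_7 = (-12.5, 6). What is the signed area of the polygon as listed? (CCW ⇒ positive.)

257.375

Apply the shoelace formula: 2A = Σ (x_i·y_{i+1} − x_{i+1}·y_i), indices taken mod 7.
Cross-terms: 39.5, 105, 115.5, 88, 87, 8.25, 71.5  ⇒  Σ = 514.75
Signed area = Σ/2 = 257.375 (positive ⇒ counter-clockwise traversal).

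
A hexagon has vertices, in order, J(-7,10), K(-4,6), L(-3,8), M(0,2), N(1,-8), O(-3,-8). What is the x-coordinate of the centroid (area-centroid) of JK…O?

Apply the surveyor's formula. First the cross-terms c_i = x_i·y_{i+1} − x_{i+1}·y_i:
  -2, -14, -6, -2, -32, -86  ⇒  2A = -142, A = -71.
Then Σ (x_i + x_{i+1})·c_i = 1060, so x̄ = 1060 / (6·(-71)) = -530/213.

-530/213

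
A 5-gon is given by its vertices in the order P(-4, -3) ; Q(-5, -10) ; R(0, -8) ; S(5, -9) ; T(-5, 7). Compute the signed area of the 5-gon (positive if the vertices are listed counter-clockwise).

69

Σ = (25) + (40) + (40) + (-10) + (43) = 138
Signed area = Σ/2 = 69 (positive ⇒ counter-clockwise traversal).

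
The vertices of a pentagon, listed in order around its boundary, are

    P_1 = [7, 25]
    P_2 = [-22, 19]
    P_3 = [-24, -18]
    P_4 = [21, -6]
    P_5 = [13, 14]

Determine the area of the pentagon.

1328

Cross-terms: 683, 852, 522, 372, 227  ⇒  Σ = 2656
Area = |Σ|/2 = 1328.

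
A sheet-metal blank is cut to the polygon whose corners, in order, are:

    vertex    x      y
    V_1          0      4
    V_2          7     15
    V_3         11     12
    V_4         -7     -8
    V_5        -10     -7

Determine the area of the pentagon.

92

Σ = (-28) + (-81) + (-4) + (-31) + (-40) = -184
Area = |Σ|/2 = 92.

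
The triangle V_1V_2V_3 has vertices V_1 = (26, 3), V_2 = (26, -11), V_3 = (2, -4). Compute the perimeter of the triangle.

|V_1V_2| = √((0)² + (-14)²) = √196 = 14
|V_2V_3| = √((-24)² + (7)²) = √625 = 25
|V_3V_1| = √((24)² + (7)²) = √625 = 25
Perimeter = 14 + 25 + 25 = 64.

64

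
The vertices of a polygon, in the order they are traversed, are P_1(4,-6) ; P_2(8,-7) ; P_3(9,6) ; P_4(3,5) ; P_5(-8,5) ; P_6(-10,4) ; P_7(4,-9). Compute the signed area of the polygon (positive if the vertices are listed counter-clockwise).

158.5

Apply Gauss's area formula: 2A = Σ (x_i·y_{i+1} − x_{i+1}·y_i), indices taken mod 7.
Σ = (20) + (111) + (27) + (55) + (18) + (74) + (12) = 317
Signed area = Σ/2 = 158.5 (positive ⇒ counter-clockwise traversal).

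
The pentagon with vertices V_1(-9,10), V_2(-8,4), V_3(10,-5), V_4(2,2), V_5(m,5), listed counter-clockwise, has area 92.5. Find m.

Write out the shoelace sum; only the two edges meeting at V_5 involve m:
2·Area = [(2·5 − m·2) + (m·10 − (-9)·5)] + 74
       = 8·m + 129 = 185
⇒ m = 7.

7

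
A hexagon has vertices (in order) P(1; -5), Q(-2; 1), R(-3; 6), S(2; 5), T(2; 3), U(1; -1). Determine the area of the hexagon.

Apply Gauss's area formula: 2A = Σ (x_i·y_{i+1} − x_{i+1}·y_i), indices taken mod 6.
P→Q: (1)(1) − (-2)(-5) = -9
Q→R: (-2)(6) − (-3)(1) = -9
R→S: (-3)(5) − (2)(6) = -27
S→T: (2)(3) − (2)(5) = -4
T→U: (2)(-1) − (1)(3) = -5
U→P: (1)(-5) − (1)(-1) = -4
Σ = -58
Area = |Σ|/2 = 29.

29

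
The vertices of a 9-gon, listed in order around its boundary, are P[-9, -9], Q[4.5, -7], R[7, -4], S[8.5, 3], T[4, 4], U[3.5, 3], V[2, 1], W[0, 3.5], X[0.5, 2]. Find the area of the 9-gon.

112.875

Σ = (103.5) + (31) + (55) + (22) + (-2) + (-2.5) + (7) + (-1.75) + (13.5) = 225.75
Area = |Σ|/2 = 112.875.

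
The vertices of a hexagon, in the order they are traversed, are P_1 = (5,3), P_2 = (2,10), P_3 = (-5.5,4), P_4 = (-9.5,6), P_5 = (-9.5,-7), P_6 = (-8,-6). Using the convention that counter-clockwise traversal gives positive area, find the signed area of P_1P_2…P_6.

Apply the shoelace formula: 2A = Σ (x_i·y_{i+1} − x_{i+1}·y_i), indices taken mod 6.
Cross-terms: 44, 63, 5, 123.5, 1, 6  ⇒  Σ = 242.5
Signed area = Σ/2 = 121.25 (positive ⇒ counter-clockwise traversal).

121.25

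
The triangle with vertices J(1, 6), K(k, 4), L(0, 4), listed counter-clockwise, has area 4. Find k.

-4

Write out the shoelace sum; only the two edges meeting at K involve k:
2·Area = [(1·4 − k·6) + (k·4 − 0·4)] + -4
       = -2·k + 0 = 8
⇒ k = -4.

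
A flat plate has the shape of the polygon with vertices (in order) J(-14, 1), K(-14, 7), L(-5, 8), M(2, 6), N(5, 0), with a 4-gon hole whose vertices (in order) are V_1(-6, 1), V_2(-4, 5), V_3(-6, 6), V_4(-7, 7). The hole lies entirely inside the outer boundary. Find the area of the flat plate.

Outer boundary:
Apply the shoelace formula: 2A = Σ (x_i·y_{i+1} − x_{i+1}·y_i), indices taken mod 5.
Σ = (-84) + (-77) + (-46) + (-30) + (5) = -232
Area = |Σ|/2 = 116.
Hole:
Apply the surveyor's formula: 2A = Σ (x_i·y_{i+1} − x_{i+1}·y_i), indices taken mod 4.
Cross-terms: -26, 6, 0, 35  ⇒  Σ = 15
Area = |Σ|/2 = 7.5.
Net area = 116 − 7.5 = 108.5.

108.5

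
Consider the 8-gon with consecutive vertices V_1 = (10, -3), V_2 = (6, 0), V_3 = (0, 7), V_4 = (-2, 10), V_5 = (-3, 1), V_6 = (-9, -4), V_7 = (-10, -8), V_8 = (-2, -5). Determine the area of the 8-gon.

Cross-terms: 18, 42, 14, 28, 21, 32, 34, 56  ⇒  Σ = 245
Area = |Σ|/2 = 122.5.

122.5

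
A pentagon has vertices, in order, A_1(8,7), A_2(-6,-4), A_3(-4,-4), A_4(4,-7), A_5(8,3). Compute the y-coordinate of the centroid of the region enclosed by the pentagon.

Apply the shoelace formula. First the cross-terms c_i = x_i·y_{i+1} − x_{i+1}·y_i:
  10, 8, 44, 68, 32  ⇒  2A = 162, A = 81.
Then Σ (y_i + y_{i+1})·c_i = -470, so ȳ = -470 / (6·81) = -235/243.

-235/243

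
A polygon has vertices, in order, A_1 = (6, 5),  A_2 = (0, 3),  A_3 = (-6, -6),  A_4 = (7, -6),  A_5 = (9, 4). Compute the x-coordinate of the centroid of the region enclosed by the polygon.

Apply the shoelace (surveyor's) formula. First the cross-terms c_i = x_i·y_{i+1} − x_{i+1}·y_i:
  18, 18, 78, 82, 21  ⇒  2A = 217, A = 108.5.
Then Σ (x_i + x_{i+1})·c_i = 1705, so x̄ = 1705 / (6·108.5) = 55/21.

55/21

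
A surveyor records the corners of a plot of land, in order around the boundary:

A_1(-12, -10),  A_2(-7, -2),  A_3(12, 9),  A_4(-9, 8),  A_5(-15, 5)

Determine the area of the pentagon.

Σ = (-46) + (-39) + (177) + (75) + (210) = 377
Area = |Σ|/2 = 188.5.

188.5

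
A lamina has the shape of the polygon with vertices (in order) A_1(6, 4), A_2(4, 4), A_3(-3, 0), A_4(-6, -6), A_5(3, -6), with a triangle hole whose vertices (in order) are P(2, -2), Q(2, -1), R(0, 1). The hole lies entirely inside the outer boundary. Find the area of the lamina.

69

Outer boundary:
Apply Gauss's area formula: 2A = Σ (x_i·y_{i+1} − x_{i+1}·y_i), indices taken mod 5.
Σ = (8) + (12) + (18) + (54) + (48) = 140
Area = |Σ|/2 = 70.
Hole:
Apply the shoelace formula: 2A = Σ (x_i·y_{i+1} − x_{i+1}·y_i), indices taken mod 3.
P→Q: (2)(-1) − (2)(-2) = 2
Q→R: (2)(1) − (0)(-1) = 2
R→P: (0)(-2) − (2)(1) = -2
Σ = 2
Area = |Σ|/2 = 1.
Net area = 70 − 1 = 69.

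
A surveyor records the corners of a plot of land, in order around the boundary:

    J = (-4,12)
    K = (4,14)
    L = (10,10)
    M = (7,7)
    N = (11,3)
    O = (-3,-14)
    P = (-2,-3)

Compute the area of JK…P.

230

Apply the shoelace (surveyor's) formula: 2A = Σ (x_i·y_{i+1} − x_{i+1}·y_i), indices taken mod 7.
Σ = (-104) + (-100) + (0) + (-56) + (-145) + (-19) + (-36) = -460
Area = |Σ|/2 = 230.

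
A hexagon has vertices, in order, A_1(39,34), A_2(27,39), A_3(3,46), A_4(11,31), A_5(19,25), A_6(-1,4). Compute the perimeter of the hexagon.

|A_1A_2| = √((-12)² + (5)²) = √169 = 13
|A_2A_3| = √((-24)² + (7)²) = √625 = 25
|A_3A_4| = √((8)² + (-15)²) = √289 = 17
|A_4A_5| = √((8)² + (-6)²) = √100 = 10
|A_5A_6| = √((-20)² + (-21)²) = √841 = 29
|A_6A_1| = √((40)² + (30)²) = √2500 = 50
Perimeter = 13 + 25 + 17 + 10 + 29 + 50 = 144.

144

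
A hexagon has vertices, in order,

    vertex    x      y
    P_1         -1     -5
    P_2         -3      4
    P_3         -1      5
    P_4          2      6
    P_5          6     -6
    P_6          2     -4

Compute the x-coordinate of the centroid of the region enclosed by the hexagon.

Apply the shoelace (surveyor's) formula. First the cross-terms c_i = x_i·y_{i+1} − x_{i+1}·y_i:
  -19, -11, -16, -48, -12, -14  ⇒  2A = -120, A = -60.
Then Σ (x_i + x_{i+1})·c_i = -390, so x̄ = -390 / (6·(-60)) = 13/12.

13/12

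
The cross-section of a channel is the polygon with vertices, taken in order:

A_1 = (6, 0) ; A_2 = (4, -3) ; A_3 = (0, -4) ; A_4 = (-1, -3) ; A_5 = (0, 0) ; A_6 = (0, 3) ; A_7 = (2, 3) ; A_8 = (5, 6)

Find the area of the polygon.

Apply the shoelace formula: 2A = Σ (x_i·y_{i+1} − x_{i+1}·y_i), indices taken mod 8.
Cross-terms: -18, -16, -4, 0, 0, -6, -3, -36  ⇒  Σ = -83
Area = |Σ|/2 = 41.5.

41.5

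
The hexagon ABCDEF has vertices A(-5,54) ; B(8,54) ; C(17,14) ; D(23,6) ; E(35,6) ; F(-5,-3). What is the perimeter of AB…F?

|AB| = √((13)² + (0)²) = √169 = 13
|BC| = √((9)² + (-40)²) = √1681 = 41
|CD| = √((6)² + (-8)²) = √100 = 10
|DE| = √((12)² + (0)²) = √144 = 12
|EF| = √((-40)² + (-9)²) = √1681 = 41
|FA| = √((0)² + (57)²) = √3249 = 57
Perimeter = 13 + 41 + 10 + 12 + 41 + 57 = 174.

174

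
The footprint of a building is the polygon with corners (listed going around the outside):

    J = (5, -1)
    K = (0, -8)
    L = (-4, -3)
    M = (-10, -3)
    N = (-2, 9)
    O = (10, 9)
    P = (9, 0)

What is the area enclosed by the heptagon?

Apply Gauss's area formula: 2A = Σ (x_i·y_{i+1} − x_{i+1}·y_i), indices taken mod 7.
Σ = (-40) + (-32) + (-18) + (-96) + (-108) + (-81) + (-9) = -384
Area = |Σ|/2 = 192.

192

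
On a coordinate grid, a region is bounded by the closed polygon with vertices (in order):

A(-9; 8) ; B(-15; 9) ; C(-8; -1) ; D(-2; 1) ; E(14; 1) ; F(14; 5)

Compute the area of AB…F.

A→B: (-9)(9) − (-15)(8) = 39
B→C: (-15)(-1) − (-8)(9) = 87
C→D: (-8)(1) − (-2)(-1) = -10
D→E: (-2)(1) − (14)(1) = -16
E→F: (14)(5) − (14)(1) = 56
F→A: (14)(8) − (-9)(5) = 157
Σ = 313
Area = |Σ|/2 = 156.5.

156.5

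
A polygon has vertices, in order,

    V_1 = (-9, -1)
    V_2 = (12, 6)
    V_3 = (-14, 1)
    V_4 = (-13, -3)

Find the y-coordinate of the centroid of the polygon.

136/95

Apply the shoelace formula. First the cross-terms c_i = x_i·y_{i+1} − x_{i+1}·y_i:
  -42, 96, 55, -14  ⇒  2A = 95, A = 47.5.
Then Σ (y_i + y_{i+1})·c_i = 408, so ȳ = 408 / (6·47.5) = 136/95.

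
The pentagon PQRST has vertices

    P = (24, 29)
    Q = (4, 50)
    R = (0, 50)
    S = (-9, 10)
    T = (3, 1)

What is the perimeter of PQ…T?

|PQ| = √((-20)² + (21)²) = √841 = 29
|QR| = √((-4)² + (0)²) = √16 = 4
|RS| = √((-9)² + (-40)²) = √1681 = 41
|ST| = √((12)² + (-9)²) = √225 = 15
|TP| = √((21)² + (28)²) = √1225 = 35
Perimeter = 29 + 4 + 41 + 15 + 35 = 124.

124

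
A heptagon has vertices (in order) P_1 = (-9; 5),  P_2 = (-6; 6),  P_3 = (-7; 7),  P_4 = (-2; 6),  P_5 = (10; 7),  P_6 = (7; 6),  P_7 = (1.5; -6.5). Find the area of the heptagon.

Σ = (-24) + (0) + (-28) + (-74) + (11) + (-54.5) + (-51) = -220.5
Area = |Σ|/2 = 110.25.

110.25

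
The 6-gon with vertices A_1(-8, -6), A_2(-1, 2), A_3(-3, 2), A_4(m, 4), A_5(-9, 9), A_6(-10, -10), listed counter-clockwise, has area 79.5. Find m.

The doubled signed area Σ (x_i y_{i+1} − x_{i+1} y_i) is linear in m.
With m=0 it equals 166; the coefficient of m is 7 (from the two edges through A_4).
So 7·m + 166 = 2·79.5 = 159 ⇒ m = -1.

-1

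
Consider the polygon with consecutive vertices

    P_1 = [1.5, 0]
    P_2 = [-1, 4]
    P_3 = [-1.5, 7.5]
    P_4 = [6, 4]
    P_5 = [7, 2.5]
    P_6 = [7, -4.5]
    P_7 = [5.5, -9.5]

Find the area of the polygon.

Apply Gauss's area formula: 2A = Σ (x_i·y_{i+1} − x_{i+1}·y_i), indices taken mod 7.
Cross-terms: 6, -1.5, -51, -13, -49, -41.75, 14.25  ⇒  Σ = -136
Area = |Σ|/2 = 68.

68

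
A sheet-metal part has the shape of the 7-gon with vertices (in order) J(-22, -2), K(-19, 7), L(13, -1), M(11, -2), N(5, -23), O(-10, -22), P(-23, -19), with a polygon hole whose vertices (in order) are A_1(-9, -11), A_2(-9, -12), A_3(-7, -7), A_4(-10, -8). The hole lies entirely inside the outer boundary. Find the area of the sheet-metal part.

Outer boundary:
Apply the surveyor's formula: 2A = Σ (x_i·y_{i+1} − x_{i+1}·y_i), indices taken mod 7.
J→K: (-22)(7) − (-19)(-2) = -192
K→L: (-19)(-1) − (13)(7) = -72
L→M: (13)(-2) − (11)(-1) = -15
M→N: (11)(-23) − (5)(-2) = -243
N→O: (5)(-22) − (-10)(-23) = -340
O→P: (-10)(-19) − (-23)(-22) = -316
P→J: (-23)(-2) − (-22)(-19) = -372
Σ = -1550
Area = |Σ|/2 = 775.
Hole:
Σ = (9) + (-21) + (-14) + (38) = 12
Area = |Σ|/2 = 6.
Net area = 775 − 6 = 769.

769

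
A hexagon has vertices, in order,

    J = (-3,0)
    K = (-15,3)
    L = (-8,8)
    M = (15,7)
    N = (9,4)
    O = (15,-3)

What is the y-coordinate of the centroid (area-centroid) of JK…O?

318/95

Apply the shoelace (surveyor's) formula. First the cross-terms c_i = x_i·y_{i+1} − x_{i+1}·y_i:
  -9, -96, -176, -3, -87, -9  ⇒  2A = -380, A = -190.
Then Σ (y_i + y_{i+1})·c_i = -3816, so ȳ = -3816 / (6·(-190)) = 318/95.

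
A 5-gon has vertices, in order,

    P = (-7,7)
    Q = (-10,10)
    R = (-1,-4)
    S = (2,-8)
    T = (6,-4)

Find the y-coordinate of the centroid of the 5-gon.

Apply Gauss's area formula. First the cross-terms c_i = x_i·y_{i+1} − x_{i+1}·y_i:
  0, 50, 16, 40, 14  ⇒  2A = 120, A = 60.
Then Σ (y_i + y_{i+1})·c_i = -330, so ȳ = -330 / (6·60) = -11/12.

-11/12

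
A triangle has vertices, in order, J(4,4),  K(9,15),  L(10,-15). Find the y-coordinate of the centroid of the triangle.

Apply Gauss's area formula. First the cross-terms c_i = x_i·y_{i+1} − x_{i+1}·y_i:
  24, -285, 100  ⇒  2A = -161, A = -80.5.
Then Σ (y_i + y_{i+1})·c_i = -644, so ȳ = -644 / (6·(-80.5)) = 4/3.

4/3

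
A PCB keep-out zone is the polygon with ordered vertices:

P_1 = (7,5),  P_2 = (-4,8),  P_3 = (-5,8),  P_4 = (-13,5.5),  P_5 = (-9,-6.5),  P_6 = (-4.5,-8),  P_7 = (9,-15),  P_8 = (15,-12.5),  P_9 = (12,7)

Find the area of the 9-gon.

427.625

Apply the surveyor's formula: 2A = Σ (x_i·y_{i+1} − x_{i+1}·y_i), indices taken mod 9.
Cross-terms: 76, 8, 76.5, 134, 42.75, 139.5, 112.5, 255, 11  ⇒  Σ = 855.25
Area = |Σ|/2 = 427.625.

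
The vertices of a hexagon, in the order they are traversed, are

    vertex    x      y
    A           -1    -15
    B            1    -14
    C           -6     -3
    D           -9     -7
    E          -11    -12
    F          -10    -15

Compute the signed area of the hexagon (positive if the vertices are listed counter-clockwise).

Cross-terms: 29, -87, 15, 31, 45, 135  ⇒  Σ = 168
Signed area = Σ/2 = 84 (positive ⇒ counter-clockwise traversal).

84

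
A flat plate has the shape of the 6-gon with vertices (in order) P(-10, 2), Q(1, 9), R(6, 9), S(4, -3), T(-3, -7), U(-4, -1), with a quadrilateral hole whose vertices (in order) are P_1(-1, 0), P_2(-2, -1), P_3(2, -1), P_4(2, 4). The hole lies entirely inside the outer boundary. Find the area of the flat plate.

Outer boundary:
Σ = (-92) + (-45) + (-54) + (-37) + (-25) + (-18) = -271
Area = |Σ|/2 = 135.5.
Hole:
Apply the shoelace formula: 2A = Σ (x_i·y_{i+1} − x_{i+1}·y_i), indices taken mod 4.
Σ = (1) + (4) + (10) + (4) = 19
Area = |Σ|/2 = 9.5.
Net area = 135.5 − 9.5 = 126.

126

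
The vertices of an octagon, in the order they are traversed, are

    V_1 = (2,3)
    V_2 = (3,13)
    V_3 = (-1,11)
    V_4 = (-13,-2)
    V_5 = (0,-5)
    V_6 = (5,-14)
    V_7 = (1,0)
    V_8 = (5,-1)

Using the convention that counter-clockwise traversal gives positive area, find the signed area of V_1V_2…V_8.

Apply the surveyor's formula: 2A = Σ (x_i·y_{i+1} − x_{i+1}·y_i), indices taken mod 8.
V_1→V_2: (2)(13) − (3)(3) = 17
V_2→V_3: (3)(11) − (-1)(13) = 46
V_3→V_4: (-1)(-2) − (-13)(11) = 145
V_4→V_5: (-13)(-5) − (0)(-2) = 65
V_5→V_6: (0)(-14) − (5)(-5) = 25
V_6→V_7: (5)(0) − (1)(-14) = 14
V_7→V_8: (1)(-1) − (5)(0) = -1
V_8→V_1: (5)(3) − (2)(-1) = 17
Σ = 328
Signed area = Σ/2 = 164 (positive ⇒ counter-clockwise traversal).

164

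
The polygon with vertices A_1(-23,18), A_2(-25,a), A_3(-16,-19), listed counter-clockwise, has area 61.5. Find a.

The doubled signed area Σ (x_i y_{i+1} − x_{i+1} y_i) is linear in a.
With a=0 it equals 200; the coefficient of a is -7 (from the two edges through A_2).
So -7·a + 200 = 2·61.5 = 123 ⇒ a = 11.

11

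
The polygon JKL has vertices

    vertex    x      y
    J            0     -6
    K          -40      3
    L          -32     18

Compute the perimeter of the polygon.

|JK| = √((-40)² + (9)²) = √1681 = 41
|KL| = √((8)² + (15)²) = √289 = 17
|LJ| = √((32)² + (-24)²) = √1600 = 40
Perimeter = 41 + 17 + 40 = 98.

98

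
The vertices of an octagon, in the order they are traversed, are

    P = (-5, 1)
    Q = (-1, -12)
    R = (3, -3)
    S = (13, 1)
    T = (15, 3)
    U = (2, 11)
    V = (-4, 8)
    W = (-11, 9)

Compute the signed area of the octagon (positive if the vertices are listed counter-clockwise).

Cross-terms: 61, 39, 42, 24, 159, 60, 52, 34  ⇒  Σ = 471
Signed area = Σ/2 = 235.5 (positive ⇒ counter-clockwise traversal).

235.5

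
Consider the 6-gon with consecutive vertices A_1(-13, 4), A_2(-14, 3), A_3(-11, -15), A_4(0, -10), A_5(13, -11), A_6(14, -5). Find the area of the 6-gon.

Apply the shoelace formula: 2A = Σ (x_i·y_{i+1} − x_{i+1}·y_i), indices taken mod 6.
Σ = (17) + (243) + (110) + (130) + (89) + (-9) = 580
Area = |Σ|/2 = 290.

290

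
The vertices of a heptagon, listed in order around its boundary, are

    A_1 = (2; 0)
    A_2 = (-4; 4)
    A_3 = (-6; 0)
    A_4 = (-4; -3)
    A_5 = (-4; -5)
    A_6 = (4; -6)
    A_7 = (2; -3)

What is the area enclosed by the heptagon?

54

Σ = (8) + (24) + (18) + (8) + (44) + (0) + (6) = 108
Area = |Σ|/2 = 54.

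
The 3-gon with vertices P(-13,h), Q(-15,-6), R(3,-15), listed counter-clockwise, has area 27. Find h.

-4

Write out the shoelace sum; only the two edges meeting at P involve h:
2·Area = [(3·h − (-13)·(-15)) + ((-13)·(-6) − (-15)·h)] + 243
       = 18·h + 126 = 54
⇒ h = -4.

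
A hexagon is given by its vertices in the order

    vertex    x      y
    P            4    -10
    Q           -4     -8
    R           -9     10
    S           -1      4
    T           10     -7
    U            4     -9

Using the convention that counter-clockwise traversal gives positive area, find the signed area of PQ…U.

-154.5

Apply the shoelace formula: 2A = Σ (x_i·y_{i+1} − x_{i+1}·y_i), indices taken mod 6.
Σ = (-72) + (-112) + (-26) + (-33) + (-62) + (-4) = -309
Signed area = Σ/2 = -154.5 (negative ⇒ clockwise traversal).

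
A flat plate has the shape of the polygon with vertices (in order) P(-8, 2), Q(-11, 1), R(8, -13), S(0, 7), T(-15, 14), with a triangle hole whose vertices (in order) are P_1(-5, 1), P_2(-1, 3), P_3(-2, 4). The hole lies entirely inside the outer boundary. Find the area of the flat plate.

193

Outer boundary:
Apply the shoelace formula: 2A = Σ (x_i·y_{i+1} − x_{i+1}·y_i), indices taken mod 5.
Cross-terms: 14, 135, 56, 105, 82  ⇒  Σ = 392
Area = |Σ|/2 = 196.
Hole:
P_1→P_2: (-5)(3) − (-1)(1) = -14
P_2→P_3: (-1)(4) − (-2)(3) = 2
P_3→P_1: (-2)(1) − (-5)(4) = 18
Σ = 6
Area = |Σ|/2 = 3.
Net area = 196 − 3 = 193.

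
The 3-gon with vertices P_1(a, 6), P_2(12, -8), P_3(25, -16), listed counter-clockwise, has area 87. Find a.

11

Write out the shoelace sum; only the two edges meeting at P_1 involve a:
2·Area = [(25·6 − a·(-16)) + (a·(-8) − 12·6)] + 8
       = 8·a + 86 = 174
⇒ a = 11.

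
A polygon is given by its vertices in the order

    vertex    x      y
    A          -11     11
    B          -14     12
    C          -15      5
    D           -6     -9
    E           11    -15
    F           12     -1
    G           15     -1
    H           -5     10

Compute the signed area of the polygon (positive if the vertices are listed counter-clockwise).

429

Apply the surveyor's formula: 2A = Σ (x_i·y_{i+1} − x_{i+1}·y_i), indices taken mod 8.
A→B: (-11)(12) − (-14)(11) = 22
B→C: (-14)(5) − (-15)(12) = 110
C→D: (-15)(-9) − (-6)(5) = 165
D→E: (-6)(-15) − (11)(-9) = 189
E→F: (11)(-1) − (12)(-15) = 169
F→G: (12)(-1) − (15)(-1) = 3
G→H: (15)(10) − (-5)(-1) = 145
H→A: (-5)(11) − (-11)(10) = 55
Σ = 858
Signed area = Σ/2 = 429 (positive ⇒ counter-clockwise traversal).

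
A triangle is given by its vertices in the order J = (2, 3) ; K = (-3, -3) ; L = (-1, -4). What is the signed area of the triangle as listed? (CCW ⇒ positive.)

8.5

Apply the shoelace (surveyor's) formula: 2A = Σ (x_i·y_{i+1} − x_{i+1}·y_i), indices taken mod 3.
Σ = (3) + (9) + (5) = 17
Signed area = Σ/2 = 8.5 (positive ⇒ counter-clockwise traversal).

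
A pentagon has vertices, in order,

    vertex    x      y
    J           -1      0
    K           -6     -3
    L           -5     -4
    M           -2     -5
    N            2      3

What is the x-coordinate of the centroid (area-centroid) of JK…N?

Apply the surveyor's formula. First the cross-terms c_i = x_i·y_{i+1} − x_{i+1}·y_i:
  3, 9, 17, 4, 3  ⇒  2A = 36, A = 18.
Then Σ (x_i + x_{i+1})·c_i = -236, so x̄ = -236 / (6·18) = -59/27.

-59/27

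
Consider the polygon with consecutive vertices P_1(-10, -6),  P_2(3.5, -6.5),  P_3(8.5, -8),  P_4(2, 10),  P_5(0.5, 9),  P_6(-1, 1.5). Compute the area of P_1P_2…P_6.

129

Apply Gauss's area formula: 2A = Σ (x_i·y_{i+1} − x_{i+1}·y_i), indices taken mod 6.
Σ = (86) + (27.25) + (101) + (13) + (9.75) + (21) = 258
Area = |Σ|/2 = 129.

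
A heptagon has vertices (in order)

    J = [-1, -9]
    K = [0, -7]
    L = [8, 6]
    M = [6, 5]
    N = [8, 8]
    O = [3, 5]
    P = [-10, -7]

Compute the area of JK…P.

Σ = (7) + (56) + (4) + (8) + (16) + (29) + (83) = 203
Area = |Σ|/2 = 101.5.

101.5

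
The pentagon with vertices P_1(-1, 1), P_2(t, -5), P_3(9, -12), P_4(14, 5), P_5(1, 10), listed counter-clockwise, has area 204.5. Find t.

0

The doubled signed area Σ (x_i y_{i+1} − x_{i+1} y_i) is linear in t.
With t=0 it equals 409; the coefficient of t is -13 (from the two edges through P_2).
So -13·t + 409 = 2·204.5 = 409 ⇒ t = 0.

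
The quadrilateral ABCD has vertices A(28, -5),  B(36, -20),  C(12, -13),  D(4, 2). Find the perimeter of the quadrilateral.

|AB| = √((8)² + (-15)²) = √289 = 17
|BC| = √((-24)² + (7)²) = √625 = 25
|CD| = √((-8)² + (15)²) = √289 = 17
|DA| = √((24)² + (-7)²) = √625 = 25
Perimeter = 17 + 25 + 17 + 25 = 84.

84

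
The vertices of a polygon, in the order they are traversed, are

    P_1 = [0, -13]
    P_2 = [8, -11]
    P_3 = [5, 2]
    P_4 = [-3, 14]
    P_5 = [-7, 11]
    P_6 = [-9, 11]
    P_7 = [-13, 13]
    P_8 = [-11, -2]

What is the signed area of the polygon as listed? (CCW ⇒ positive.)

338

Apply the surveyor's formula: 2A = Σ (x_i·y_{i+1} − x_{i+1}·y_i), indices taken mod 8.
Cross-terms: 104, 71, 76, 65, 22, 26, 169, 143  ⇒  Σ = 676
Signed area = Σ/2 = 338 (positive ⇒ counter-clockwise traversal).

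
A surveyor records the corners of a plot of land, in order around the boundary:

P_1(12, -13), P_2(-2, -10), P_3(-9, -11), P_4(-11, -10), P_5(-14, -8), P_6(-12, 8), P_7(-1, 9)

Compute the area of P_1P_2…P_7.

Apply the surveyor's formula: 2A = Σ (x_i·y_{i+1} − x_{i+1}·y_i), indices taken mod 7.
Σ = (-146) + (-68) + (-31) + (-52) + (-208) + (-100) + (-95) = -700
Area = |Σ|/2 = 350.

350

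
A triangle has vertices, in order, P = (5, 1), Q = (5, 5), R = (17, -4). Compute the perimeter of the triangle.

|PQ| = √((0)² + (4)²) = √16 = 4
|QR| = √((12)² + (-9)²) = √225 = 15
|RP| = √((-12)² + (5)²) = √169 = 13
Perimeter = 4 + 15 + 13 = 32.

32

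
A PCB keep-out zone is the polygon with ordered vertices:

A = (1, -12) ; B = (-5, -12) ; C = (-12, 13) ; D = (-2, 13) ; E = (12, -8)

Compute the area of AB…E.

Apply Gauss's area formula: 2A = Σ (x_i·y_{i+1} − x_{i+1}·y_i), indices taken mod 5.
Σ = (-72) + (-209) + (-130) + (-140) + (-136) = -687
Area = |Σ|/2 = 343.5.

343.5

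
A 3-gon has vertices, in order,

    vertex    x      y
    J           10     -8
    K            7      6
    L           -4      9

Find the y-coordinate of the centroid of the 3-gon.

7/3

Apply the shoelace formula. First the cross-terms c_i = x_i·y_{i+1} − x_{i+1}·y_i:
  116, 87, -58  ⇒  2A = 145, A = 72.5.
Then Σ (y_i + y_{i+1})·c_i = 1015, so ȳ = 1015 / (6·72.5) = 7/3.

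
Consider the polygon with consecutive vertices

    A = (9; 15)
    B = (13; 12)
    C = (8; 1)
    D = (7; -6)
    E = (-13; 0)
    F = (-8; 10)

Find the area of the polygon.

321.5

Apply the shoelace (surveyor's) formula: 2A = Σ (x_i·y_{i+1} − x_{i+1}·y_i), indices taken mod 6.
Cross-terms: -87, -83, -55, -78, -130, -210  ⇒  Σ = -643
Area = |Σ|/2 = 321.5.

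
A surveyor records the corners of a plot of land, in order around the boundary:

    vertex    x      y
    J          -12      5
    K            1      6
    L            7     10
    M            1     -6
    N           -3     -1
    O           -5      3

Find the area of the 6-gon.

91.5

Apply the shoelace formula: 2A = Σ (x_i·y_{i+1} − x_{i+1}·y_i), indices taken mod 6.
Cross-terms: -77, -32, -52, -19, -14, 11  ⇒  Σ = -183
Area = |Σ|/2 = 91.5.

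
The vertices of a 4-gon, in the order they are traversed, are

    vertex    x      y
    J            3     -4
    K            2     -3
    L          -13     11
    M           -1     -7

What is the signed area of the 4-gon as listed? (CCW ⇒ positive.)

Apply the shoelace formula: 2A = Σ (x_i·y_{i+1} − x_{i+1}·y_i), indices taken mod 4.
Cross-terms: -1, -17, 102, 25  ⇒  Σ = 109
Signed area = Σ/2 = 54.5 (positive ⇒ counter-clockwise traversal).

54.5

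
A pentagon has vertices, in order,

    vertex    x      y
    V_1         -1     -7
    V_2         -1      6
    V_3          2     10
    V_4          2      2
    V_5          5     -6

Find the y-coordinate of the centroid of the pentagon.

Apply the shoelace (surveyor's) formula. First the cross-terms c_i = x_i·y_{i+1} − x_{i+1}·y_i:
  -13, -22, -16, -22, -41  ⇒  2A = -114, A = -57.
Then Σ (y_i + y_{i+1})·c_i = 90, so ȳ = 90 / (6·(-57)) = -5/19.

-5/19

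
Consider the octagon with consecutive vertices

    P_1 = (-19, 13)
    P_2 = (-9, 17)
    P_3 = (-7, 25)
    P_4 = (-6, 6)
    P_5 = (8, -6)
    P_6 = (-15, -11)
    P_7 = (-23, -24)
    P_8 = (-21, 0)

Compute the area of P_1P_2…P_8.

532

Apply the shoelace (surveyor's) formula: 2A = Σ (x_i·y_{i+1} − x_{i+1}·y_i), indices taken mod 8.
P_1→P_2: (-19)(17) − (-9)(13) = -206
P_2→P_3: (-9)(25) − (-7)(17) = -106
P_3→P_4: (-7)(6) − (-6)(25) = 108
P_4→P_5: (-6)(-6) − (8)(6) = -12
P_5→P_6: (8)(-11) − (-15)(-6) = -178
P_6→P_7: (-15)(-24) − (-23)(-11) = 107
P_7→P_8: (-23)(0) − (-21)(-24) = -504
P_8→P_1: (-21)(13) − (-19)(0) = -273
Σ = -1064
Area = |Σ|/2 = 532.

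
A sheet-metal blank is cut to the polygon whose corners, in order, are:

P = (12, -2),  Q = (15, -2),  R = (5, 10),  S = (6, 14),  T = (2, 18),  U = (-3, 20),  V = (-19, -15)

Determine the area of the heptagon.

496.5

Apply the shoelace (surveyor's) formula: 2A = Σ (x_i·y_{i+1} − x_{i+1}·y_i), indices taken mod 7.
Cross-terms: 6, 160, 10, 80, 94, 425, 218  ⇒  Σ = 993
Area = |Σ|/2 = 496.5.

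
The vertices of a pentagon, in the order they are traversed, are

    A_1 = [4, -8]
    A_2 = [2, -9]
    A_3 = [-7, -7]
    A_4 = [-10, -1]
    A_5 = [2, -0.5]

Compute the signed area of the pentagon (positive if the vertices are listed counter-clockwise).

Apply the surveyor's formula: 2A = Σ (x_i·y_{i+1} − x_{i+1}·y_i), indices taken mod 5.
Σ = (-20) + (-77) + (-63) + (7) + (-14) = -167
Signed area = Σ/2 = -83.5 (negative ⇒ clockwise traversal).

-83.5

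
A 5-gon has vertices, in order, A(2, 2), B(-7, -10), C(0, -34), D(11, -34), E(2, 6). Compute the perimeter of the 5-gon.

96

|AB| = √((-9)² + (-12)²) = √225 = 15
|BC| = √((7)² + (-24)²) = √625 = 25
|CD| = √((11)² + (0)²) = √121 = 11
|DE| = √((-9)² + (40)²) = √1681 = 41
|EA| = √((0)² + (-4)²) = √16 = 4
Perimeter = 15 + 25 + 11 + 41 + 4 = 96.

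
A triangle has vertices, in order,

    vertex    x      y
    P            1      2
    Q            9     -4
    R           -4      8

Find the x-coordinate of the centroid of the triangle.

2

Apply the surveyor's formula. First the cross-terms c_i = x_i·y_{i+1} − x_{i+1}·y_i:
  -22, 56, -16  ⇒  2A = 18, A = 9.
Then Σ (x_i + x_{i+1})·c_i = 108, so x̄ = 108 / (6·9) = 2.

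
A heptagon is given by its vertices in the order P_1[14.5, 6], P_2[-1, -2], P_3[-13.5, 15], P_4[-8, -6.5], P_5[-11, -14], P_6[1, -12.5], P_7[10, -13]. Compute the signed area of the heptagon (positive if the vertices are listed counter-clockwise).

347.625

Apply Gauss's area formula: 2A = Σ (x_i·y_{i+1} − x_{i+1}·y_i), indices taken mod 7.
Σ = (-23) + (-42) + (207.75) + (40.5) + (151.5) + (112) + (248.5) = 695.25
Signed area = Σ/2 = 347.625 (positive ⇒ counter-clockwise traversal).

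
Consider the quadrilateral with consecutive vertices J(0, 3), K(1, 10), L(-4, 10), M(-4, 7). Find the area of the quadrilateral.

23.5

Σ = (-3) + (50) + (12) + (-12) = 47
Area = |Σ|/2 = 23.5.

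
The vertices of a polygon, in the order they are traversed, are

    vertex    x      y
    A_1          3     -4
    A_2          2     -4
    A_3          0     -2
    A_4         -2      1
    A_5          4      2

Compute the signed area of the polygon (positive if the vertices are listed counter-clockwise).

-21

Σ = (-4) + (-4) + (-4) + (-8) + (-22) = -42
Signed area = Σ/2 = -21 (negative ⇒ clockwise traversal).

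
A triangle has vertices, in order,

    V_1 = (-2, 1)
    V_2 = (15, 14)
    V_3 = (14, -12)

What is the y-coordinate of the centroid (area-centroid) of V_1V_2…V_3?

1

Apply the shoelace (surveyor's) formula. First the cross-terms c_i = x_i·y_{i+1} − x_{i+1}·y_i:
  -43, -376, -10  ⇒  2A = -429, A = -214.5.
Then Σ (y_i + y_{i+1})·c_i = -1287, so ȳ = -1287 / (6·(-214.5)) = 1.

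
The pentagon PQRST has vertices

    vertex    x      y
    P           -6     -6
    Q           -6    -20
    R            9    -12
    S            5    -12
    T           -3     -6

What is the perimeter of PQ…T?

|PQ| = √((0)² + (-14)²) = √196 = 14
|QR| = √((15)² + (8)²) = √289 = 17
|RS| = √((-4)² + (0)²) = √16 = 4
|ST| = √((-8)² + (6)²) = √100 = 10
|TP| = √((-3)² + (0)²) = √9 = 3
Perimeter = 14 + 17 + 4 + 10 + 3 = 48.

48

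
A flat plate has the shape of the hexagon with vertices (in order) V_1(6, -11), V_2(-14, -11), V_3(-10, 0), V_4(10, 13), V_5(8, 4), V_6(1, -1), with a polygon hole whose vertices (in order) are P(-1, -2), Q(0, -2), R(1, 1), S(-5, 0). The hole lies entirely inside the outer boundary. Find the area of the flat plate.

Outer boundary:
Apply the surveyor's formula: 2A = Σ (x_i·y_{i+1} − x_{i+1}·y_i), indices taken mod 6.
V_1→V_2: (6)(-11) − (-14)(-11) = -220
V_2→V_3: (-14)(0) − (-10)(-11) = -110
V_3→V_4: (-10)(13) − (10)(0) = -130
V_4→V_5: (10)(4) − (8)(13) = -64
V_5→V_6: (8)(-1) − (1)(4) = -12
V_6→V_1: (1)(-11) − (6)(-1) = -5
Σ = -541
Area = |Σ|/2 = 270.5.
Hole:
Σ = (2) + (2) + (5) + (10) = 19
Area = |Σ|/2 = 9.5.
Net area = 270.5 − 9.5 = 261.

261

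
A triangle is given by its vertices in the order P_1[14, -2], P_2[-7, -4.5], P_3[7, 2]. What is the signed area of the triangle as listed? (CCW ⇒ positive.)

Apply Gauss's area formula: 2A = Σ (x_i·y_{i+1} − x_{i+1}·y_i), indices taken mod 3.
Σ = (-77) + (17.5) + (-42) = -101.5
Signed area = Σ/2 = -50.75 (negative ⇒ clockwise traversal).

-50.75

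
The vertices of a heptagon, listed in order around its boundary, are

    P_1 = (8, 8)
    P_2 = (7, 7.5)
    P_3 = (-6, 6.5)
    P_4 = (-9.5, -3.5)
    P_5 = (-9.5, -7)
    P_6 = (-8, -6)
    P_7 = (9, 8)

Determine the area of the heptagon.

104.75

Apply the surveyor's formula: 2A = Σ (x_i·y_{i+1} − x_{i+1}·y_i), indices taken mod 7.
Σ = (4) + (90.5) + (82.75) + (33.25) + (1) + (-10) + (8) = 209.5
Area = |Σ|/2 = 104.75.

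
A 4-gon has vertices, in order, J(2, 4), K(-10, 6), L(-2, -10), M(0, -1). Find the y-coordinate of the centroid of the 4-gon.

Apply the shoelace (surveyor's) formula. First the cross-terms c_i = x_i·y_{i+1} − x_{i+1}·y_i:
  52, 112, 2, 2  ⇒  2A = 168, A = 84.
Then Σ (y_i + y_{i+1})·c_i = 56, so ȳ = 56 / (6·84) = 1/9.

1/9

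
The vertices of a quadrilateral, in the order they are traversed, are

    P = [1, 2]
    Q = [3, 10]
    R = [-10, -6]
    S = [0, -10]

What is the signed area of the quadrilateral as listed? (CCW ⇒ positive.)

98

P→Q: (1)(10) − (3)(2) = 4
Q→R: (3)(-6) − (-10)(10) = 82
R→S: (-10)(-10) − (0)(-6) = 100
S→P: (0)(2) − (1)(-10) = 10
Σ = 196
Signed area = Σ/2 = 98 (positive ⇒ counter-clockwise traversal).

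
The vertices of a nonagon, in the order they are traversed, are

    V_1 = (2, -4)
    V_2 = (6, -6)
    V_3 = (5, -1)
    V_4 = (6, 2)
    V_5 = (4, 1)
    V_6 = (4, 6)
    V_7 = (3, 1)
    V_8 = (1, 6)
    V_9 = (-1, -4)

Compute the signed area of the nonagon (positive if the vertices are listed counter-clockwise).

43.5

Apply the shoelace formula: 2A = Σ (x_i·y_{i+1} − x_{i+1}·y_i), indices taken mod 9.
Σ = (12) + (24) + (16) + (-2) + (20) + (-14) + (17) + (2) + (12) = 87
Signed area = Σ/2 = 43.5 (positive ⇒ counter-clockwise traversal).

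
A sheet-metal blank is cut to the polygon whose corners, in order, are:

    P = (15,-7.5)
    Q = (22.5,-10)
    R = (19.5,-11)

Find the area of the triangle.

7.5

Apply Gauss's area formula: 2A = Σ (x_i·y_{i+1} − x_{i+1}·y_i), indices taken mod 3.
Σ = (18.75) + (-52.5) + (18.75) = -15
Area = |Σ|/2 = 7.5.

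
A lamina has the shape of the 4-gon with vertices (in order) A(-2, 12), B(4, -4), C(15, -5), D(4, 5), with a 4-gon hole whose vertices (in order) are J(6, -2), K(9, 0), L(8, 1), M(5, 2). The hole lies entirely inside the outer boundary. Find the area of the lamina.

68.5

Outer boundary:
Apply the shoelace formula: 2A = Σ (x_i·y_{i+1} − x_{i+1}·y_i), indices taken mod 4.
Σ = (-40) + (40) + (95) + (58) = 153
Area = |Σ|/2 = 76.5.
Hole:
Cross-terms: 18, 9, 11, -22  ⇒  Σ = 16
Area = |Σ|/2 = 8.
Net area = 76.5 − 8 = 68.5.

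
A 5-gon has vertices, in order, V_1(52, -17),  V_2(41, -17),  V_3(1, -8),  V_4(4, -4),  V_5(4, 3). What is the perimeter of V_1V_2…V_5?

|V_1V_2| = √((-11)² + (0)²) = √121 = 11
|V_2V_3| = √((-40)² + (9)²) = √1681 = 41
|V_3V_4| = √((3)² + (4)²) = √25 = 5
|V_4V_5| = √((0)² + (7)²) = √49 = 7
|V_5V_1| = √((48)² + (-20)²) = √2704 = 52
Perimeter = 11 + 41 + 5 + 7 + 52 = 116.

116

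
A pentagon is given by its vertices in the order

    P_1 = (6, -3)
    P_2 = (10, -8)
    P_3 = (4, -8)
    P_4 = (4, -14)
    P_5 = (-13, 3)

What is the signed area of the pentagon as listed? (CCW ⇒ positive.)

Apply the surveyor's formula: 2A = Σ (x_i·y_{i+1} − x_{i+1}·y_i), indices taken mod 5.
Σ = (-18) + (-48) + (-24) + (-170) + (21) = -239
Signed area = Σ/2 = -119.5 (negative ⇒ clockwise traversal).

-119.5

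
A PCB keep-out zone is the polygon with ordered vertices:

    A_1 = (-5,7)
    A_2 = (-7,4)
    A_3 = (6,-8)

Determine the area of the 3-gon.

31.5

Apply the surveyor's formula: 2A = Σ (x_i·y_{i+1} − x_{i+1}·y_i), indices taken mod 3.
A_1→A_2: (-5)(4) − (-7)(7) = 29
A_2→A_3: (-7)(-8) − (6)(4) = 32
A_3→A_1: (6)(7) − (-5)(-8) = 2
Σ = 63
Area = |Σ|/2 = 31.5.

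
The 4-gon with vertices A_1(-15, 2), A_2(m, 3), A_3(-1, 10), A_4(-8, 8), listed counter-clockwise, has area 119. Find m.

13

Write out the shoelace sum; only the two edges meeting at A_2 involve m:
2·Area = [((-15)·3 − m·2) + (m·10 − (-1)·3)] + 176
       = 8·m + 134 = 238
⇒ m = 13.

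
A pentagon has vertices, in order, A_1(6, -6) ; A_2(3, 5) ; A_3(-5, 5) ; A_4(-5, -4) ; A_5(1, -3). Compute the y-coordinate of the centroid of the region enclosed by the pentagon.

Apply the surveyor's formula. First the cross-terms c_i = x_i·y_{i+1} − x_{i+1}·y_i:
  48, 40, 45, 19, 12  ⇒  2A = 164, A = 82.
Then Σ (y_i + y_{i+1})·c_i = 156, so ȳ = 156 / (6·82) = 13/41.

13/41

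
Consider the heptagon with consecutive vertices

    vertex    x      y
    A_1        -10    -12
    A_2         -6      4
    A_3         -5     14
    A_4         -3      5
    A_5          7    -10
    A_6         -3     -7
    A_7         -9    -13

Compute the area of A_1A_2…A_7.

Apply the shoelace formula: 2A = Σ (x_i·y_{i+1} − x_{i+1}·y_i), indices taken mod 7.
Σ = (-112) + (-64) + (17) + (-5) + (-79) + (-24) + (-22) = -289
Area = |Σ|/2 = 144.5.

144.5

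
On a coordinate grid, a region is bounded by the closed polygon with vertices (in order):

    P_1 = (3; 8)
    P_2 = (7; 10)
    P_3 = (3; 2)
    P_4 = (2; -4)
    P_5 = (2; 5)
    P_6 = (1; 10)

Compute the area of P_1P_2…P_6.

Σ = (-26) + (-16) + (-16) + (18) + (15) + (-22) = -47
Area = |Σ|/2 = 23.5.

23.5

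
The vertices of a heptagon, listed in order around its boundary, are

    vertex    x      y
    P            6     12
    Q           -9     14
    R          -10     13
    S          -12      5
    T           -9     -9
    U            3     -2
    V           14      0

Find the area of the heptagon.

357.5

Apply the surveyor's formula: 2A = Σ (x_i·y_{i+1} − x_{i+1}·y_i), indices taken mod 7.
Σ = (192) + (23) + (106) + (153) + (45) + (28) + (168) = 715
Area = |Σ|/2 = 357.5.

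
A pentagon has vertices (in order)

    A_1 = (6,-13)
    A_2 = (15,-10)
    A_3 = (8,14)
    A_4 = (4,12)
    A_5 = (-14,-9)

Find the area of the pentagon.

A_1→A_2: (6)(-10) − (15)(-13) = 135
A_2→A_3: (15)(14) − (8)(-10) = 290
A_3→A_4: (8)(12) − (4)(14) = 40
A_4→A_5: (4)(-9) − (-14)(12) = 132
A_5→A_1: (-14)(-13) − (6)(-9) = 236
Σ = 833
Area = |Σ|/2 = 416.5.

416.5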